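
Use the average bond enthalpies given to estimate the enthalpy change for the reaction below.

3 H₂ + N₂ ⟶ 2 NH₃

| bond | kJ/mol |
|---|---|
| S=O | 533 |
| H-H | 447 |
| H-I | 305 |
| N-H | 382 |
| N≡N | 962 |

ΔH ≈ +11 kJ

Bonds broken (reactants):
  H-H: 3 × 447 = 1341
  N≡N: 1 × 962 = 962
  Σ(broken) = 2303 kJ
Bonds formed (products):
  N-H: 6 × 382 = 2292
  Σ(formed) = 2292 kJ
ΔH = Σ(broken) − Σ(formed) = 2303 − 2292 = +11 kJ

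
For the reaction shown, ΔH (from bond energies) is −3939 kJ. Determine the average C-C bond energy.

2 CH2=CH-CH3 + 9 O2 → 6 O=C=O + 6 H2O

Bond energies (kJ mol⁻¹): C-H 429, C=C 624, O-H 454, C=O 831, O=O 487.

Let D be the C-C bond energy.
Σ(broken) = 2×D + 12×429 + 2×624 + 9×487 = 10779 + 2D
Σ(formed) = 12×831 + 12×454 = 15420
ΔH = Σ(broken) − Σ(formed) = (10779 + 2D) − (15420) = −4641 + 2D
Setting this equal to −3939 kJ gives 2D = 702, so D = 351 kJ/mol.

D(C-C) ≈ 351 kJ/mol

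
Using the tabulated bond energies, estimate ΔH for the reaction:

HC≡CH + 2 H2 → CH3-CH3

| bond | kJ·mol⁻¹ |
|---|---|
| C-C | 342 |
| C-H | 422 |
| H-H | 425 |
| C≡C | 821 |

ΔH ≈ −359 kJ

Bonds broken (reactants):
  C≡C: 1 × 821 = 821
  C-H: 2 × 422 = 844
  H-H: 2 × 425 = 850
  Σ(broken) = 2515 kJ
Bonds formed (products):
  C-C: 1 × 342 = 342
  C-H: 6 × 422 = 2532
  Σ(formed) = 2874 kJ
ΔH = Σ(broken) − Σ(formed) = 2515 − 2874 = −359 kJ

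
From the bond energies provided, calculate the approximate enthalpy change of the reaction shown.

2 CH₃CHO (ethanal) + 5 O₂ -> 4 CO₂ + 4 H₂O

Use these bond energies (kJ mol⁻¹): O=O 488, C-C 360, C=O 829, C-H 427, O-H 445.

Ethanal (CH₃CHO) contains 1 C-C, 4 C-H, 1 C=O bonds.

Bonds broken (reactants):
  C-C: 2 × 360 = 720
  C-H: 8 × 427 = 3416
  C=O: 2 × 829 = 1658
  O=O: 5 × 488 = 2440
  Σ(broken) = 8234 kJ
Bonds formed (products):
  C=O: 8 × 829 = 6632
  O-H: 8 × 445 = 3560
  Σ(formed) = 10192 kJ
ΔH = Σ(broken) − Σ(formed) = 8234 − 10192 = −1958 kJ

ΔH ≈ −1958 kJ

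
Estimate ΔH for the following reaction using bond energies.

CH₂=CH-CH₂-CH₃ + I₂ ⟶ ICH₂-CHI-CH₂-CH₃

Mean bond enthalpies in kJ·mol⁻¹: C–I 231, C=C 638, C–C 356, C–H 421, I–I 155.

Bonds broken (reactants):
  C–C: 2 × 356 = 712
  C–H: 8 × 421 = 3368
  C=C: 1 × 638 = 638
  I–I: 1 × 155 = 155
  Σ(broken) = 4873 kJ
Bonds formed (products):
  C–C: 3 × 356 = 1068
  C–H: 8 × 421 = 3368
  C–I: 2 × 231 = 462
  Σ(formed) = 4898 kJ
ΔH = Σ(broken) − Σ(formed) = 4873 − 4898 = −25 kJ

ΔH ≈ −25 kJ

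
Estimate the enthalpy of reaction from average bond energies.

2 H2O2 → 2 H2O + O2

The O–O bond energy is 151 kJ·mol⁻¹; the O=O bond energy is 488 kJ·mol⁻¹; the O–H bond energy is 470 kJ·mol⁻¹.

Bonds broken (reactants):
  O–H: 4 × 470 = 1880
  O–O: 2 × 151 = 302
  Σ(broken) = 2182 kJ
Bonds formed (products):
  O–H: 4 × 470 = 1880
  O=O: 1 × 488 = 488
  Σ(formed) = 2368 kJ
ΔH = Σ(broken) − Σ(formed) = 2182 − 2368 = −186 kJ

ΔH ≈ −186 kJ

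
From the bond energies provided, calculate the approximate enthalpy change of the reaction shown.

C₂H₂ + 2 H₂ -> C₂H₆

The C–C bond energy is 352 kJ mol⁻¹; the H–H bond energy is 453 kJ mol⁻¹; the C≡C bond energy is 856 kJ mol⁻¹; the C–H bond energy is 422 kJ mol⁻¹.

ΔH ≈ −278 kJ

Bonds broken (reactants):
  C≡C: 1 × 856 = 856
  C–H: 2 × 422 = 844
  H–H: 2 × 453 = 906
  Σ(broken) = 2606 kJ
Bonds formed (products):
  C–C: 1 × 352 = 352
  C–H: 6 × 422 = 2532
  Σ(formed) = 2884 kJ
ΔH = Σ(broken) − Σ(formed) = 2606 − 2884 = −278 kJ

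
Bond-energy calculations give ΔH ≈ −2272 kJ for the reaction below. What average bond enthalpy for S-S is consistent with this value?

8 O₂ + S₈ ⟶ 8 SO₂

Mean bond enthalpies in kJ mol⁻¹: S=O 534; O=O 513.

Let D be the S-S bond energy.
Σ(broken) = 8×513 + 8×D = 4104 + 8D
Σ(formed) = 16×534 = 8544
ΔH = Σ(broken) − Σ(formed) = (4104 + 8D) − (8544) = −4440 + 8D
Setting this equal to −2272 kJ gives 8D = 2168, so D = 271 kJ/mol.

D(S-S) ≈ 271 kJ/mol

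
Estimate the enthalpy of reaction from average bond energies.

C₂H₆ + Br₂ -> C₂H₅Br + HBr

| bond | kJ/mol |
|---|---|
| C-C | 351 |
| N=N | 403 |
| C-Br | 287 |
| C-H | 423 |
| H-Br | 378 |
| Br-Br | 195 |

Bonds broken (reactants):
  Br-Br: 1 × 195 = 195
  C-C: 1 × 351 = 351
  C-H: 6 × 423 = 2538
  Σ(broken) = 3084 kJ
Bonds formed (products):
  C-Br: 1 × 287 = 287
  C-C: 1 × 351 = 351
  C-H: 5 × 423 = 2115
  H-Br: 1 × 378 = 378
  Σ(formed) = 3131 kJ
ΔH = Σ(broken) − Σ(formed) = 3084 − 3131 = −47 kJ

ΔH ≈ −47 kJ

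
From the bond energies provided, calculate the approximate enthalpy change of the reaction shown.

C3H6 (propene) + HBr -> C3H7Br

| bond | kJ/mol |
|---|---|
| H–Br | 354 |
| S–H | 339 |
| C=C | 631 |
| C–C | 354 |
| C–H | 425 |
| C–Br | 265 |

Bonds broken (reactants):
  C–C: 1 × 354 = 354
  C–H: 6 × 425 = 2550
  C=C: 1 × 631 = 631
  H–Br: 1 × 354 = 354
  Σ(broken) = 3889 kJ
Bonds formed (products):
  C–Br: 1 × 265 = 265
  C–C: 2 × 354 = 708
  C–H: 7 × 425 = 2975
  Σ(formed) = 3948 kJ
ΔH = Σ(broken) − Σ(formed) = 3889 − 3948 = −59 kJ

ΔH ≈ −59 kJ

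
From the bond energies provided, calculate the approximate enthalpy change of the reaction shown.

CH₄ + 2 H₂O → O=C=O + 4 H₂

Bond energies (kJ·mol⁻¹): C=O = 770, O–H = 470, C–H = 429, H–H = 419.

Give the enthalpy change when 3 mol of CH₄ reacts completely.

Bonds broken (reactants):
  C–H: 4 × 429 = 1716
  O–H: 4 × 470 = 1880
  Σ(broken) = 3596 kJ
Bonds formed (products):
  C=O: 2 × 770 = 1540
  H–H: 4 × 419 = 1676
  Σ(formed) = 3216 kJ
ΔH = Σ(broken) − Σ(formed) = 3596 − 3216 = +380 kJ
For 3× the reaction as written: 3 × (+380) = +1140 kJ

ΔH = +1140 kJ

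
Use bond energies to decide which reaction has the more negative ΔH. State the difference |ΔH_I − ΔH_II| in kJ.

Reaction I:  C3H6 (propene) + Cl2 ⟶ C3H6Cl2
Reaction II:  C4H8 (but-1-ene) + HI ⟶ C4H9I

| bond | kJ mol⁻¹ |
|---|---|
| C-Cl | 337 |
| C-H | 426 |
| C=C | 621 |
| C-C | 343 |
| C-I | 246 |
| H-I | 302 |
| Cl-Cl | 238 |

Reaction I:
  Bonds broken (reactants):
    C-C: 1 × 343 = 343
    C-H: 6 × 426 = 2556
    C=C: 1 × 621 = 621
    Cl-Cl: 1 × 238 = 238
    Σ(broken) = 3758 kJ
  Bonds formed (products):
    C-C: 2 × 343 = 686
    C-Cl: 2 × 337 = 674
    C-H: 6 × 426 = 2556
    Σ(formed) = 3916 kJ
  ΔH_I = 3758 − 3916 = −158 kJ
Reaction II:
  Bonds broken (reactants):
    C-C: 2 × 343 = 686
    C-H: 8 × 426 = 3408
    C=C: 1 × 621 = 621
    H-I: 1 × 302 = 302
    Σ(broken) = 5017 kJ
  Bonds formed (products):
    C-C: 3 × 343 = 1029
    C-H: 9 × 426 = 3834
    C-I: 1 × 246 = 246
    Σ(formed) = 5109 kJ
  ΔH_II = 5017 − 5109 = −92 kJ
ΔH_I − ΔH_II = −66 kJ, so reaction I has the more negative ΔH; |ΔH_I − ΔH_II| = 66 kJ.

Reaction I, by 66 kJ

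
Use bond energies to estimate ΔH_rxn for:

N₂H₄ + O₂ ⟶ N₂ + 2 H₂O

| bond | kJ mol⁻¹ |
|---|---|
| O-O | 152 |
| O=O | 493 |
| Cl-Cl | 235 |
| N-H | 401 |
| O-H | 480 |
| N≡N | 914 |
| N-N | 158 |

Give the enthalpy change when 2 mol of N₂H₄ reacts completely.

ΔH = −1158 kJ

Bonds broken (reactants):
  N-H: 4 × 401 = 1604
  N-N: 1 × 158 = 158
  O=O: 1 × 493 = 493
  Σ(broken) = 2255 kJ
Bonds formed (products):
  N≡N: 1 × 914 = 914
  O-H: 4 × 480 = 1920
  Σ(formed) = 2834 kJ
ΔH = Σ(broken) − Σ(formed) = 2255 − 2834 = −579 kJ
For 2× the reaction as written: 2 × (−579) = −1158 kJ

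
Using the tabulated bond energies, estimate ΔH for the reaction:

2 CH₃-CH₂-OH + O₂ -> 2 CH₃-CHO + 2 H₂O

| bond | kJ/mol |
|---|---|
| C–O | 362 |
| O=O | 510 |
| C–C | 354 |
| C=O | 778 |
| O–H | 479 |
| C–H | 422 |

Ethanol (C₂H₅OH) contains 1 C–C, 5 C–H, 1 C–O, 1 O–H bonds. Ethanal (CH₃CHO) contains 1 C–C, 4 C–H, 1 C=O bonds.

ΔH ≈ −436 kJ

Bonds broken (reactants):
  C–C: 2 × 354 = 708
  C–H: 10 × 422 = 4220
  C–O: 2 × 362 = 724
  O–H: 2 × 479 = 958
  O=O: 1 × 510 = 510
  Σ(broken) = 7120 kJ
Bonds formed (products):
  C–C: 2 × 354 = 708
  C–H: 8 × 422 = 3376
  C=O: 2 × 778 = 1556
  O–H: 4 × 479 = 1916
  Σ(formed) = 7556 kJ
ΔH = Σ(broken) − Σ(formed) = 7120 − 7556 = −436 kJ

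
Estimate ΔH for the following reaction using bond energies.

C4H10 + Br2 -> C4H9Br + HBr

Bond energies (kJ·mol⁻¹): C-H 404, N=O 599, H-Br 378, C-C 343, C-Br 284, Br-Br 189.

ΔH ≈ −69 kJ

Bonds broken (reactants):
  Br-Br: 1 × 189 = 189
  C-C: 3 × 343 = 1029
  C-H: 10 × 404 = 4040
  Σ(broken) = 5258 kJ
Bonds formed (products):
  C-Br: 1 × 284 = 284
  C-C: 3 × 343 = 1029
  C-H: 9 × 404 = 3636
  H-Br: 1 × 378 = 378
  Σ(formed) = 5327 kJ
ΔH = Σ(broken) − Σ(formed) = 5258 − 5327 = −69 kJ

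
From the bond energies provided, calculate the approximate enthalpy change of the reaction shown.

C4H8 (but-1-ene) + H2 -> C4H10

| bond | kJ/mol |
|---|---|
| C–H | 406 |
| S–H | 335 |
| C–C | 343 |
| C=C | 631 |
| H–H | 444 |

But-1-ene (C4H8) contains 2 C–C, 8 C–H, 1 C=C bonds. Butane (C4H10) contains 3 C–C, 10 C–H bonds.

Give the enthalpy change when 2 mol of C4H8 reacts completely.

Bonds broken (reactants):
  C–C: 2 × 343 = 686
  C–H: 8 × 406 = 3248
  C=C: 1 × 631 = 631
  H–H: 1 × 444 = 444
  Σ(broken) = 5009 kJ
Bonds formed (products):
  C–C: 3 × 343 = 1029
  C–H: 10 × 406 = 4060
  Σ(formed) = 5089 kJ
ΔH = Σ(broken) − Σ(formed) = 5009 − 5089 = −80 kJ
For 2× the reaction as written: 2 × (−80) = −160 kJ

ΔH = −160 kJ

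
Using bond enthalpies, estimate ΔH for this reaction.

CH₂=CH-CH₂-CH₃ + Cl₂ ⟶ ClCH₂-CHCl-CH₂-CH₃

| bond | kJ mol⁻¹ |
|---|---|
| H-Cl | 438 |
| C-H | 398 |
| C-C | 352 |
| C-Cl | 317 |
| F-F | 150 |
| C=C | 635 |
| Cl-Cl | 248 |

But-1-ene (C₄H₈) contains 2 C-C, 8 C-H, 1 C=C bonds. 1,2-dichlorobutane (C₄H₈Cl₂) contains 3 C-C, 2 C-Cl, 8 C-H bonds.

Bonds broken (reactants):
  C-C: 2 × 352 = 704
  C-H: 8 × 398 = 3184
  C=C: 1 × 635 = 635
  Cl-Cl: 1 × 248 = 248
  Σ(broken) = 4771 kJ
Bonds formed (products):
  C-C: 3 × 352 = 1056
  C-Cl: 2 × 317 = 634
  C-H: 8 × 398 = 3184
  Σ(formed) = 4874 kJ
ΔH = Σ(broken) − Σ(formed) = 4771 − 4874 = −103 kJ

ΔH ≈ −103 kJ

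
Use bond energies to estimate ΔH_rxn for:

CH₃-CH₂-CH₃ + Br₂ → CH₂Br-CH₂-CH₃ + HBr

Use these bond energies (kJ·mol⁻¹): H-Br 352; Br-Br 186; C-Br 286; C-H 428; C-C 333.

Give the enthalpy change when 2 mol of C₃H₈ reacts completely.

Bonds broken (reactants):
  Br-Br: 1 × 186 = 186
  C-C: 2 × 333 = 666
  C-H: 8 × 428 = 3424
  Σ(broken) = 4276 kJ
Bonds formed (products):
  C-Br: 1 × 286 = 286
  C-C: 2 × 333 = 666
  C-H: 7 × 428 = 2996
  H-Br: 1 × 352 = 352
  Σ(formed) = 4300 kJ
ΔH = Σ(broken) − Σ(formed) = 4276 − 4300 = −24 kJ
For 2× the reaction as written: 2 × (−24) = −48 kJ

ΔH = −48 kJ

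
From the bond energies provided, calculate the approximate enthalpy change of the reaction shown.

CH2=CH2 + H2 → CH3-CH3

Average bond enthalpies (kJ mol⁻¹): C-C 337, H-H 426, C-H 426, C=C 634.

ΔH ≈ −129 kJ

Bonds broken (reactants):
  C-H: 4 × 426 = 1704
  C=C: 1 × 634 = 634
  H-H: 1 × 426 = 426
  Σ(broken) = 2764 kJ
Bonds formed (products):
  C-C: 1 × 337 = 337
  C-H: 6 × 426 = 2556
  Σ(formed) = 2893 kJ
ΔH = Σ(broken) − Σ(formed) = 2764 − 2893 = −129 kJ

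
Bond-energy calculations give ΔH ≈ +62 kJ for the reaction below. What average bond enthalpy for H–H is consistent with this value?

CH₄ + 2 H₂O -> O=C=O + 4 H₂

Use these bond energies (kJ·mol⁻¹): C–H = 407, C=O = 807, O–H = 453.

Let D be the H–H bond energy.
Σ(broken) = 4×407 + 4×453 = 3440
Σ(formed) = 2×807 + 4×D = 1614 + 4D
ΔH = Σ(broken) − Σ(formed) = (3440) − (1614 + 4D) = +1826 − 4D
Setting this equal to +62 kJ gives 4D = 1764, so D = 441 kJ/mol.

D(H–H) ≈ 441 kJ/mol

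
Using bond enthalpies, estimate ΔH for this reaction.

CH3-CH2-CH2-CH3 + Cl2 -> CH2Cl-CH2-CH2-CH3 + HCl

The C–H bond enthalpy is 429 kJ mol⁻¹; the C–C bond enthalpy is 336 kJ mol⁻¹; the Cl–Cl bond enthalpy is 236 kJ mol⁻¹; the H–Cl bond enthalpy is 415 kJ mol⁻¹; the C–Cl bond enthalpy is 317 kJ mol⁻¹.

Bonds broken (reactants):
  C–C: 3 × 336 = 1008
  C–H: 10 × 429 = 4290
  Cl–Cl: 1 × 236 = 236
  Σ(broken) = 5534 kJ
Bonds formed (products):
  C–C: 3 × 336 = 1008
  C–Cl: 1 × 317 = 317
  C–H: 9 × 429 = 3861
  H–Cl: 1 × 415 = 415
  Σ(formed) = 5601 kJ
ΔH = Σ(broken) − Σ(formed) = 5534 − 5601 = −67 kJ

ΔH ≈ −67 kJ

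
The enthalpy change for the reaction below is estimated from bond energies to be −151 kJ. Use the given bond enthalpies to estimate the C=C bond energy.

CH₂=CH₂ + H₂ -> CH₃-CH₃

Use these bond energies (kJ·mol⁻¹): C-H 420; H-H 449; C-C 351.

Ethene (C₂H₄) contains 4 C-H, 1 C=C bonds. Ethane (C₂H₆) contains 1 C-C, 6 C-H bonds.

Let D be the C=C bond energy.
Σ(broken) = 4×420 + 1×D + 1×449 = 2129 + D
Σ(formed) = 1×351 + 6×420 = 2871
ΔH = Σ(broken) − Σ(formed) = (2129 + D) − (2871) = −742 + D
Setting this equal to −151 kJ gives D = 591 kJ/mol.

D(C=C) ≈ 591 kJ/mol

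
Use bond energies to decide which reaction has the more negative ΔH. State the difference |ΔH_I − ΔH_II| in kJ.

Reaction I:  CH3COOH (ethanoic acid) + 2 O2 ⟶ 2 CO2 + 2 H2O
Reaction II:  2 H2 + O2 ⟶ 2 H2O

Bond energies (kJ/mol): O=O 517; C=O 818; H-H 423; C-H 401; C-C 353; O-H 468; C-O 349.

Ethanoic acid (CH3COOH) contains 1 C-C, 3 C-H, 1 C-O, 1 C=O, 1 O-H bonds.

Reaction I, by 410 kJ

Reaction I:
  Bonds broken (reactants):
    C-C: 1 × 353 = 353
    C-H: 3 × 401 = 1203
    C-O: 1 × 349 = 349
    C=O: 1 × 818 = 818
    O-H: 1 × 468 = 468
    O=O: 2 × 517 = 1034
    Σ(broken) = 4225 kJ
  Bonds formed (products):
    C=O: 4 × 818 = 3272
    O-H: 4 × 468 = 1872
    Σ(formed) = 5144 kJ
  ΔH_I = 4225 − 5144 = −919 kJ
Reaction II:
  Bonds broken (reactants):
    H-H: 2 × 423 = 846
    O=O: 1 × 517 = 517
    Σ(broken) = 1363 kJ
  Bonds formed (products):
    O-H: 4 × 468 = 1872
    Σ(formed) = 1872 kJ
  ΔH_II = 1363 − 1872 = −509 kJ
ΔH_I − ΔH_II = −410 kJ, so reaction I has the more negative ΔH; |ΔH_I − ΔH_II| = 410 kJ.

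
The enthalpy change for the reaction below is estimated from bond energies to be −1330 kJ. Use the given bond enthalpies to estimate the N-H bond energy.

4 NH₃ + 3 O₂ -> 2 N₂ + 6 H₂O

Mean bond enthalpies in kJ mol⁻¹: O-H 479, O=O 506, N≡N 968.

D(N-H) ≈ 403 kJ/mol

Let D be the N-H bond energy.
Σ(broken) = 12×D + 3×506 = 1518 + 12D
Σ(formed) = 2×968 + 12×479 = 7684
ΔH = Σ(broken) − Σ(formed) = (1518 + 12D) − (7684) = −6166 + 12D
Setting this equal to −1330 kJ gives 12D = 4836, so D = 403 kJ/mol.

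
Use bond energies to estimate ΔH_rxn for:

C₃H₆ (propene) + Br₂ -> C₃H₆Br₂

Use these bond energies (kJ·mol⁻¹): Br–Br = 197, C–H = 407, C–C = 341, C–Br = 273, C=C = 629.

ΔH ≈ −61 kJ

Bonds broken (reactants):
  Br–Br: 1 × 197 = 197
  C–C: 1 × 341 = 341
  C–H: 6 × 407 = 2442
  C=C: 1 × 629 = 629
  Σ(broken) = 3609 kJ
Bonds formed (products):
  C–Br: 2 × 273 = 546
  C–C: 2 × 341 = 682
  C–H: 6 × 407 = 2442
  Σ(formed) = 3670 kJ
ΔH = Σ(broken) − Σ(formed) = 3609 − 3670 = −61 kJ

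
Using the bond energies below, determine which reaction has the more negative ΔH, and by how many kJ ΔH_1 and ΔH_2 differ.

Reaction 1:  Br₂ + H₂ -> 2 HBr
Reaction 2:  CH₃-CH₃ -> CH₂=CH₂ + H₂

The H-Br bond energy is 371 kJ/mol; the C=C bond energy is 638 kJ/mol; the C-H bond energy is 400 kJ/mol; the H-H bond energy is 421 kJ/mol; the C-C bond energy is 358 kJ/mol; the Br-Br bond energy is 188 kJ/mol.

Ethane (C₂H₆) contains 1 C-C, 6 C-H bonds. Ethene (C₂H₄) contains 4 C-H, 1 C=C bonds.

Reaction 1:
  Bonds broken (reactants):
    Br-Br: 1 × 188 = 188
    H-H: 1 × 421 = 421
    Σ(broken) = 609 kJ
  Bonds formed (products):
    H-Br: 2 × 371 = 742
    Σ(formed) = 742 kJ
  ΔH_1 = 609 − 742 = −133 kJ
Reaction 2:
  Bonds broken (reactants):
    C-C: 1 × 358 = 358
    C-H: 6 × 400 = 2400
    Σ(broken) = 2758 kJ
  Bonds formed (products):
    C-H: 4 × 400 = 1600
    C=C: 1 × 638 = 638
    H-H: 1 × 421 = 421
    Σ(formed) = 2659 kJ
  ΔH_2 = 2758 − 2659 = +99 kJ
ΔH_1 − ΔH_2 = −232 kJ, so reaction 1 has the more negative ΔH; |ΔH_1 − ΔH_2| = 232 kJ.

Reaction 1, by 232 kJ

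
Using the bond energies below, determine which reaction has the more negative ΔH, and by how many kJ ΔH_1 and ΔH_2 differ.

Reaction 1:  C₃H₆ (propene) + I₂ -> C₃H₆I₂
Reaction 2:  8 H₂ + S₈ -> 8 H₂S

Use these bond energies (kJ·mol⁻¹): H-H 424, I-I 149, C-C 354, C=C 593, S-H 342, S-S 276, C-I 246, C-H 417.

Reaction 1, by 232 kJ

Reaction 1:
  Bonds broken (reactants):
    C-C: 1 × 354 = 354
    C-H: 6 × 417 = 2502
    C=C: 1 × 593 = 593
    I-I: 1 × 149 = 149
    Σ(broken) = 3598 kJ
  Bonds formed (products):
    C-C: 2 × 354 = 708
    C-H: 6 × 417 = 2502
    C-I: 2 × 246 = 492
    Σ(formed) = 3702 kJ
  ΔH_1 = 3598 − 3702 = −104 kJ
Reaction 2:
  Bonds broken (reactants):
    H-H: 8 × 424 = 3392
    S-S: 8 × 276 = 2208
    Σ(broken) = 5600 kJ
  Bonds formed (products):
    S-H: 16 × 342 = 5472
    Σ(formed) = 5472 kJ
  ΔH_2 = 5600 − 5472 = +128 kJ
ΔH_1 − ΔH_2 = −232 kJ, so reaction 1 has the more negative ΔH; |ΔH_1 − ΔH_2| = 232 kJ.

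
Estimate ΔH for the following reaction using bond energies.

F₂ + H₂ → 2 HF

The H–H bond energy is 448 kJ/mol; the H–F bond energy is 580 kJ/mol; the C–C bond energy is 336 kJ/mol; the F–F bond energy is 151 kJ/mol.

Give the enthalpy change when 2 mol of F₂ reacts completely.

Bonds broken (reactants):
  F–F: 1 × 151 = 151
  H–H: 1 × 448 = 448
  Σ(broken) = 599 kJ
Bonds formed (products):
  H–F: 2 × 580 = 1160
  Σ(formed) = 1160 kJ
ΔH = Σ(broken) − Σ(formed) = 599 − 1160 = −561 kJ
For 2× the reaction as written: 2 × (−561) = −1122 kJ

ΔH = −1122 kJ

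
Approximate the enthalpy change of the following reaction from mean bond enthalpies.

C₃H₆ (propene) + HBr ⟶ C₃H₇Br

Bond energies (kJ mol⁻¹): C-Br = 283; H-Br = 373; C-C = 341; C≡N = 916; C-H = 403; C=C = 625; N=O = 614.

ΔH ≈ −29 kJ

Bonds broken (reactants):
  C-C: 1 × 341 = 341
  C-H: 6 × 403 = 2418
  C=C: 1 × 625 = 625
  H-Br: 1 × 373 = 373
  Σ(broken) = 3757 kJ
Bonds formed (products):
  C-Br: 1 × 283 = 283
  C-C: 2 × 341 = 682
  C-H: 7 × 403 = 2821
  Σ(formed) = 3786 kJ
ΔH = Σ(broken) − Σ(formed) = 3757 − 3786 = −29 kJ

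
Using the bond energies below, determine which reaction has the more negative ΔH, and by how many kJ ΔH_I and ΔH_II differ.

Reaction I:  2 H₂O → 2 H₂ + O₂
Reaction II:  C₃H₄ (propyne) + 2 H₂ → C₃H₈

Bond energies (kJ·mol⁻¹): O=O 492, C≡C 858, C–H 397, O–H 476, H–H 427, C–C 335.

Reaction II, by 769 kJ

Reaction I:
  Bonds broken (reactants):
    O–H: 4 × 476 = 1904
    Σ(broken) = 1904 kJ
  Bonds formed (products):
    H–H: 2 × 427 = 854
    O=O: 1 × 492 = 492
    Σ(formed) = 1346 kJ
  ΔH_I = 1904 − 1346 = +558 kJ
Reaction II:
  Bonds broken (reactants):
    C≡C: 1 × 858 = 858
    C–C: 1 × 335 = 335
    C–H: 4 × 397 = 1588
    H–H: 2 × 427 = 854
    Σ(broken) = 3635 kJ
  Bonds formed (products):
    C–C: 2 × 335 = 670
    C–H: 8 × 397 = 3176
    Σ(formed) = 3846 kJ
  ΔH_II = 3635 − 3846 = −211 kJ
ΔH_I − ΔH_II = +769 kJ, so reaction II has the more negative ΔH; |ΔH_I − ΔH_II| = 769 kJ.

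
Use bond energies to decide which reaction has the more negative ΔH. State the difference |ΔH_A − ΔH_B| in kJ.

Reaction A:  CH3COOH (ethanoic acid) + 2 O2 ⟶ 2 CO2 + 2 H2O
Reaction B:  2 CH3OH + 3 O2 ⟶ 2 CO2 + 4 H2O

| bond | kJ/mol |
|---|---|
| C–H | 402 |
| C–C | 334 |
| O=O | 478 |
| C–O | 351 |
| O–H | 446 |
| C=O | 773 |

Reaction B, by 410 kJ

Reaction A:
  Bonds broken (reactants):
    C–C: 1 × 334 = 334
    C–H: 3 × 402 = 1206
    C–O: 1 × 351 = 351
    C=O: 1 × 773 = 773
    O–H: 1 × 446 = 446
    O=O: 2 × 478 = 956
    Σ(broken) = 4066 kJ
  Bonds formed (products):
    C=O: 4 × 773 = 3092
    O–H: 4 × 446 = 1784
    Σ(formed) = 4876 kJ
  ΔH_A = 4066 − 4876 = −810 kJ
Reaction B:
  Bonds broken (reactants):
    C–H: 6 × 402 = 2412
    C–O: 2 × 351 = 702
    O–H: 2 × 446 = 892
    O=O: 3 × 478 = 1434
    Σ(broken) = 5440 kJ
  Bonds formed (products):
    C=O: 4 × 773 = 3092
    O–H: 8 × 446 = 3568
    Σ(formed) = 6660 kJ
  ΔH_B = 5440 − 6660 = −1220 kJ
ΔH_A − ΔH_B = +410 kJ, so reaction B has the more negative ΔH; |ΔH_A − ΔH_B| = 410 kJ.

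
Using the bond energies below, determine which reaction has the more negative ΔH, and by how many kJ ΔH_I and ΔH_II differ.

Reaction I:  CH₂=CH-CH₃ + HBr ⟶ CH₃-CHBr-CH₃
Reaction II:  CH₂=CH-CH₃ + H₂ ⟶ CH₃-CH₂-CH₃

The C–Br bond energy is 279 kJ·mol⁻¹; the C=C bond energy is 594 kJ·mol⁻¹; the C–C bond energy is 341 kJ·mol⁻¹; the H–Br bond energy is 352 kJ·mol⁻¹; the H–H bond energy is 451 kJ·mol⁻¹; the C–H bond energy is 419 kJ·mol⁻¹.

Reaction I:
  Bonds broken (reactants):
    C–C: 1 × 341 = 341
    C–H: 6 × 419 = 2514
    C=C: 1 × 594 = 594
    H–Br: 1 × 352 = 352
    Σ(broken) = 3801 kJ
  Bonds formed (products):
    C–Br: 1 × 279 = 279
    C–C: 2 × 341 = 682
    C–H: 7 × 419 = 2933
    Σ(formed) = 3894 kJ
  ΔH_I = 3801 − 3894 = −93 kJ
Reaction II:
  Bonds broken (reactants):
    C–C: 1 × 341 = 341
    C–H: 6 × 419 = 2514
    C=C: 1 × 594 = 594
    H–H: 1 × 451 = 451
    Σ(broken) = 3900 kJ
  Bonds formed (products):
    C–C: 2 × 341 = 682
    C–H: 8 × 419 = 3352
    Σ(formed) = 4034 kJ
  ΔH_II = 3900 − 4034 = −134 kJ
ΔH_I − ΔH_II = +41 kJ, so reaction II has the more negative ΔH; |ΔH_I − ΔH_II| = 41 kJ.

Reaction II, by 41 kJ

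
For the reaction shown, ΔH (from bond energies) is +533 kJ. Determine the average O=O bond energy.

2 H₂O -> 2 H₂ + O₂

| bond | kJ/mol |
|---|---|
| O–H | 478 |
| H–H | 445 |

Let D be the O=O bond energy.
Σ(broken) = 4×478 = 1912
Σ(formed) = 2×445 + 1×D = 890 + D
ΔH = Σ(broken) − Σ(formed) = (1912) − (890 + D) = +1022 − D
Setting this equal to +533 kJ gives D = 489 kJ/mol.

D(O=O) ≈ 489 kJ/mol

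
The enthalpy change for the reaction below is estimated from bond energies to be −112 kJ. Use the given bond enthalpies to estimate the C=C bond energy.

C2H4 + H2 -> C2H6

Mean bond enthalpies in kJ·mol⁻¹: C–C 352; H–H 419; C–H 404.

D(C=C) ≈ 629 kJ/mol

Let D be the C=C bond energy.
Σ(broken) = 4×404 + 1×D + 1×419 = 2035 + D
Σ(formed) = 1×352 + 6×404 = 2776
ΔH = Σ(broken) − Σ(formed) = (2035 + D) − (2776) = −741 + D
Setting this equal to −112 kJ gives D = 629 kJ/mol.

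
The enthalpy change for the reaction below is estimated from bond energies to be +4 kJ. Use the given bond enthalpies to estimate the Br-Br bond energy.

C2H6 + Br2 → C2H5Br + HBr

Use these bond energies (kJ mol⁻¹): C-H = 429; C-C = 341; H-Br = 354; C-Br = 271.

D(Br-Br) ≈ 200 kJ/mol

Let D be the Br-Br bond energy.
Σ(broken) = 1×D + 1×341 + 6×429 = 2915 + D
Σ(formed) = 1×271 + 1×341 + 5×429 + 1×354 = 3111
ΔH = Σ(broken) − Σ(formed) = (2915 + D) − (3111) = −196 + D
Setting this equal to +4 kJ gives D = 200 kJ/mol.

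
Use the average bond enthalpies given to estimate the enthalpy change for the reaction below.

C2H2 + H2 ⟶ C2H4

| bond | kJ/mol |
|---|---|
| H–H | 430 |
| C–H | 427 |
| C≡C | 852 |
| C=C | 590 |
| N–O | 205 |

Bonds broken (reactants):
  C≡C: 1 × 852 = 852
  C–H: 2 × 427 = 854
  H–H: 1 × 430 = 430
  Σ(broken) = 2136 kJ
Bonds formed (products):
  C–H: 4 × 427 = 1708
  C=C: 1 × 590 = 590
  Σ(formed) = 2298 kJ
ΔH = Σ(broken) − Σ(formed) = 2136 − 2298 = −162 kJ

ΔH ≈ −162 kJ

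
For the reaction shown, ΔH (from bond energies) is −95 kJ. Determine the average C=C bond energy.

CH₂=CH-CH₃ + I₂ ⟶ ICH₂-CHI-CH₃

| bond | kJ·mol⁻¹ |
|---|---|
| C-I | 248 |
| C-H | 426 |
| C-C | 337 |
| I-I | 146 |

Let D be the C=C bond energy.
Σ(broken) = 1×337 + 6×426 + 1×D + 1×146 = 3039 + D
Σ(formed) = 2×337 + 6×426 + 2×248 = 3726
ΔH = Σ(broken) − Σ(formed) = (3039 + D) − (3726) = −687 + D
Setting this equal to −95 kJ gives D = 592 kJ/mol.

D(C=C) ≈ 592 kJ/mol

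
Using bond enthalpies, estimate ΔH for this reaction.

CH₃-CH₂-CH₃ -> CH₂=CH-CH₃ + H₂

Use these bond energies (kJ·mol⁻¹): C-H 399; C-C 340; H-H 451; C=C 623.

Bonds broken (reactants):
  C-C: 2 × 340 = 680
  C-H: 8 × 399 = 3192
  Σ(broken) = 3872 kJ
Bonds formed (products):
  C-C: 1 × 340 = 340
  C-H: 6 × 399 = 2394
  C=C: 1 × 623 = 623
  H-H: 1 × 451 = 451
  Σ(formed) = 3808 kJ
ΔH = Σ(broken) − Σ(formed) = 3872 − 3808 = +64 kJ

ΔH ≈ +64 kJ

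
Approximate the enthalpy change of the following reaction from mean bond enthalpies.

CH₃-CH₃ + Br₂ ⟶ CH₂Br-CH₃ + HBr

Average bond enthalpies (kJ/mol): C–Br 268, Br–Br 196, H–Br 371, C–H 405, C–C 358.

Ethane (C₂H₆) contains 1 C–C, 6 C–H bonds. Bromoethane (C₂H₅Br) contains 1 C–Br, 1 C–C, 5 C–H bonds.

Bonds broken (reactants):
  Br–Br: 1 × 196 = 196
  C–C: 1 × 358 = 358
  C–H: 6 × 405 = 2430
  Σ(broken) = 2984 kJ
Bonds formed (products):
  C–Br: 1 × 268 = 268
  C–C: 1 × 358 = 358
  C–H: 5 × 405 = 2025
  H–Br: 1 × 371 = 371
  Σ(formed) = 3022 kJ
ΔH = Σ(broken) − Σ(formed) = 2984 − 3022 = −38 kJ

ΔH ≈ −38 kJ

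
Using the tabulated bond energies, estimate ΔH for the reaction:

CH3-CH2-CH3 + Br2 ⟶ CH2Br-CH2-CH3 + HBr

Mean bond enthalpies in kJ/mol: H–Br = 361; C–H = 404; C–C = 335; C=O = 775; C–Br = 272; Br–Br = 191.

Bonds broken (reactants):
  Br–Br: 1 × 191 = 191
  C–C: 2 × 335 = 670
  C–H: 8 × 404 = 3232
  Σ(broken) = 4093 kJ
Bonds formed (products):
  C–Br: 1 × 272 = 272
  C–C: 2 × 335 = 670
  C–H: 7 × 404 = 2828
  H–Br: 1 × 361 = 361
  Σ(formed) = 4131 kJ
ΔH = Σ(broken) − Σ(formed) = 4093 − 4131 = −38 kJ

ΔH ≈ −38 kJ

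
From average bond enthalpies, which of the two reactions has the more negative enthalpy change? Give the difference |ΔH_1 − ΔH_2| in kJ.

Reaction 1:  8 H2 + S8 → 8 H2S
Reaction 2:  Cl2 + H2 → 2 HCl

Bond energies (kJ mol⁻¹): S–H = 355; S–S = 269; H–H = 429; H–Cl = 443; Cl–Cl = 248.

Reaction 1:
  Bonds broken (reactants):
    H–H: 8 × 429 = 3432
    S–S: 8 × 269 = 2152
    Σ(broken) = 5584 kJ
  Bonds formed (products):
    S–H: 16 × 355 = 5680
    Σ(formed) = 5680 kJ
  ΔH_1 = 5584 − 5680 = −96 kJ
Reaction 2:
  Bonds broken (reactants):
    Cl–Cl: 1 × 248 = 248
    H–H: 1 × 429 = 429
    Σ(broken) = 677 kJ
  Bonds formed (products):
    H–Cl: 2 × 443 = 886
    Σ(formed) = 886 kJ
  ΔH_2 = 677 − 886 = −209 kJ
ΔH_1 − ΔH_2 = +113 kJ, so reaction 2 has the more negative ΔH; |ΔH_1 − ΔH_2| = 113 kJ.

Reaction 2, by 113 kJ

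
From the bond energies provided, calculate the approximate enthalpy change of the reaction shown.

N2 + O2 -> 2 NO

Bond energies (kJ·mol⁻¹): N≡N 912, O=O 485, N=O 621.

Bonds broken (reactants):
  N≡N: 1 × 912 = 912
  O=O: 1 × 485 = 485
  Σ(broken) = 1397 kJ
Bonds formed (products):
  N=O: 2 × 621 = 1242
  Σ(formed) = 1242 kJ
ΔH = Σ(broken) − Σ(formed) = 1397 − 1242 = +155 kJ

ΔH ≈ +155 kJ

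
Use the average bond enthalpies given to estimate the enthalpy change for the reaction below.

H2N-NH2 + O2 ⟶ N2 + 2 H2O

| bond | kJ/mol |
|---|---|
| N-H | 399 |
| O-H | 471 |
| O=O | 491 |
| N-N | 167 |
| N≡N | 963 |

Bonds broken (reactants):
  N-H: 4 × 399 = 1596
  N-N: 1 × 167 = 167
  O=O: 1 × 491 = 491
  Σ(broken) = 2254 kJ
Bonds formed (products):
  N≡N: 1 × 963 = 963
  O-H: 4 × 471 = 1884
  Σ(formed) = 2847 kJ
ΔH = Σ(broken) − Σ(formed) = 2254 − 2847 = −593 kJ

ΔH ≈ −593 kJ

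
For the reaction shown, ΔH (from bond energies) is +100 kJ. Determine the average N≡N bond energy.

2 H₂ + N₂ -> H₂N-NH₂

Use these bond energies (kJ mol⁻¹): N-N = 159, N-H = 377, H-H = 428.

Let D be the N≡N bond energy.
Σ(broken) = 2×428 + 1×D = 856 + D
Σ(formed) = 4×377 + 1×159 = 1667
ΔH = Σ(broken) − Σ(formed) = (856 + D) − (1667) = −811 + D
Setting this equal to +100 kJ gives D = 911 kJ/mol.

D(N≡N) ≈ 911 kJ/mol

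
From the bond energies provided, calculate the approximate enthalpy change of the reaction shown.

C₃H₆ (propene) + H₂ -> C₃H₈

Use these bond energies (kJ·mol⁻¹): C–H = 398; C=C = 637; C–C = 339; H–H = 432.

ΔH ≈ −66 kJ

Bonds broken (reactants):
  C–C: 1 × 339 = 339
  C–H: 6 × 398 = 2388
  C=C: 1 × 637 = 637
  H–H: 1 × 432 = 432
  Σ(broken) = 3796 kJ
Bonds formed (products):
  C–C: 2 × 339 = 678
  C–H: 8 × 398 = 3184
  Σ(formed) = 3862 kJ
ΔH = Σ(broken) − Σ(formed) = 3796 − 3862 = −66 kJ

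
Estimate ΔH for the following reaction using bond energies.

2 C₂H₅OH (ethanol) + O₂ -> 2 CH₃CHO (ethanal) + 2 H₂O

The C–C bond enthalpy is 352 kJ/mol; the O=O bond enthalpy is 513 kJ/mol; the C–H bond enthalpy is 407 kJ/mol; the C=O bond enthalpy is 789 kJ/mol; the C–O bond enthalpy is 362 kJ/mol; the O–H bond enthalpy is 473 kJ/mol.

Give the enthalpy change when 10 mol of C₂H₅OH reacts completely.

Bonds broken (reactants):
  C–C: 2 × 352 = 704
  C–H: 10 × 407 = 4070
  C–O: 2 × 362 = 724
  O–H: 2 × 473 = 946
  O=O: 1 × 513 = 513
  Σ(broken) = 6957 kJ
Bonds formed (products):
  C–C: 2 × 352 = 704
  C–H: 8 × 407 = 3256
  C=O: 2 × 789 = 1578
  O–H: 4 × 473 = 1892
  Σ(formed) = 7430 kJ
ΔH = Σ(broken) − Σ(formed) = 6957 − 7430 = −473 kJ
For 5× the reaction as written: 5 × (−473) = −2365 kJ

ΔH = −2365 kJ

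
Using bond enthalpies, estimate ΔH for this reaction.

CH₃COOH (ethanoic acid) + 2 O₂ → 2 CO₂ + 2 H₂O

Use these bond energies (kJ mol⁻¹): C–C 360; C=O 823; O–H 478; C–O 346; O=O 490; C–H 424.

ΔH ≈ −945 kJ

Bonds broken (reactants):
  C–C: 1 × 360 = 360
  C–H: 3 × 424 = 1272
  C–O: 1 × 346 = 346
  C=O: 1 × 823 = 823
  O–H: 1 × 478 = 478
  O=O: 2 × 490 = 980
  Σ(broken) = 4259 kJ
Bonds formed (products):
  C=O: 4 × 823 = 3292
  O–H: 4 × 478 = 1912
  Σ(formed) = 5204 kJ
ΔH = Σ(broken) − Σ(formed) = 4259 − 5204 = −945 kJ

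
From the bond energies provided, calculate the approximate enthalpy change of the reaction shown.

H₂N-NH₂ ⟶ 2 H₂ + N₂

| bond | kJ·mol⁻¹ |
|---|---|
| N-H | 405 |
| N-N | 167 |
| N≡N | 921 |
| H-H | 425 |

Bonds broken (reactants):
  N-H: 4 × 405 = 1620
  N-N: 1 × 167 = 167
  Σ(broken) = 1787 kJ
Bonds formed (products):
  H-H: 2 × 425 = 850
  N≡N: 1 × 921 = 921
  Σ(formed) = 1771 kJ
ΔH = Σ(broken) − Σ(formed) = 1787 − 1771 = +16 kJ

ΔH ≈ +16 kJ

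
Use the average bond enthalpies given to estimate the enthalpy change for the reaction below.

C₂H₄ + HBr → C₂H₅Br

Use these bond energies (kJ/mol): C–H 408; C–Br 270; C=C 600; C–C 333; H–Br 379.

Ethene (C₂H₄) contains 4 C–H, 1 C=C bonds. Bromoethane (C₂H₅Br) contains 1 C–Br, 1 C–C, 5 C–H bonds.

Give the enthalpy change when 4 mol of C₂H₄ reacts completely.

ΔH = −128 kJ

Bonds broken (reactants):
  C–H: 4 × 408 = 1632
  C=C: 1 × 600 = 600
  H–Br: 1 × 379 = 379
  Σ(broken) = 2611 kJ
Bonds formed (products):
  C–Br: 1 × 270 = 270
  C–C: 1 × 333 = 333
  C–H: 5 × 408 = 2040
  Σ(formed) = 2643 kJ
ΔH = Σ(broken) − Σ(formed) = 2611 − 2643 = −32 kJ
For 4× the reaction as written: 4 × (−32) = −128 kJ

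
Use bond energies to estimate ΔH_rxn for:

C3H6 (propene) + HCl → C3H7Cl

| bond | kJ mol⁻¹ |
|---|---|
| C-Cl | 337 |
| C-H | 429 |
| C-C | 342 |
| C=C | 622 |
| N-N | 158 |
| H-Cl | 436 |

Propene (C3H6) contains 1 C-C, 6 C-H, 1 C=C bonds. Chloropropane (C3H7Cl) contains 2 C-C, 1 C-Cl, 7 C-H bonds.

Bonds broken (reactants):
  C-C: 1 × 342 = 342
  C-H: 6 × 429 = 2574
  C=C: 1 × 622 = 622
  H-Cl: 1 × 436 = 436
  Σ(broken) = 3974 kJ
Bonds formed (products):
  C-C: 2 × 342 = 684
  C-Cl: 1 × 337 = 337
  C-H: 7 × 429 = 3003
  Σ(formed) = 4024 kJ
ΔH = Σ(broken) − Σ(formed) = 3974 − 4024 = −50 kJ

ΔH ≈ −50 kJ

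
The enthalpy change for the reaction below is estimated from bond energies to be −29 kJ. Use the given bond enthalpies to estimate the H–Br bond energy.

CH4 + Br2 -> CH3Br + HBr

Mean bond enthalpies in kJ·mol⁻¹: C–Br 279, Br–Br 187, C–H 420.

D(H–Br) ≈ 357 kJ/mol

Let D be the H–Br bond energy.
Σ(broken) = 1×187 + 4×420 = 1867
Σ(formed) = 1×279 + 3×420 + 1×D = 1539 + D
ΔH = Σ(broken) − Σ(formed) = (1867) − (1539 + D) = +328 − D
Setting this equal to −29 kJ gives D = 357 kJ/mol.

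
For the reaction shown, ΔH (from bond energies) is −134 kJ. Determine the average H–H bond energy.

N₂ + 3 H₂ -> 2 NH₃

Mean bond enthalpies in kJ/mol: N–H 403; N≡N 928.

Let D be the H–H bond energy.
Σ(broken) = 3×D + 1×928 = 928 + 3D
Σ(formed) = 6×403 = 2418
ΔH = Σ(broken) − Σ(formed) = (928 + 3D) − (2418) = −1490 + 3D
Setting this equal to −134 kJ gives 3D = 1356, so D = 452 kJ/mol.

D(H–H) ≈ 452 kJ/mol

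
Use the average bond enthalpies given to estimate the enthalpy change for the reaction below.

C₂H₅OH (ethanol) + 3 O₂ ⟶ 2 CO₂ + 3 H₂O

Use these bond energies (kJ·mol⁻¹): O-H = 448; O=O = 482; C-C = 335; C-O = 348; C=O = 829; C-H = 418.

ΔH ≈ −1337 kJ

Bonds broken (reactants):
  C-C: 1 × 335 = 335
  C-H: 5 × 418 = 2090
  C-O: 1 × 348 = 348
  O-H: 1 × 448 = 448
  O=O: 3 × 482 = 1446
  Σ(broken) = 4667 kJ
Bonds formed (products):
  C=O: 4 × 829 = 3316
  O-H: 6 × 448 = 2688
  Σ(formed) = 6004 kJ
ΔH = Σ(broken) − Σ(formed) = 4667 − 6004 = −1337 kJ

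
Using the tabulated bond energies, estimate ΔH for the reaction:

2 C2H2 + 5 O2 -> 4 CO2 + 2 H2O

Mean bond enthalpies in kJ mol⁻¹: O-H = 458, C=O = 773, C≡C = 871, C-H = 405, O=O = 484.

Bonds broken (reactants):
  C≡C: 2 × 871 = 1742
  C-H: 4 × 405 = 1620
  O=O: 5 × 484 = 2420
  Σ(broken) = 5782 kJ
Bonds formed (products):
  C=O: 8 × 773 = 6184
  O-H: 4 × 458 = 1832
  Σ(formed) = 8016 kJ
ΔH = Σ(broken) − Σ(formed) = 5782 − 8016 = −2234 kJ

ΔH ≈ −2234 kJ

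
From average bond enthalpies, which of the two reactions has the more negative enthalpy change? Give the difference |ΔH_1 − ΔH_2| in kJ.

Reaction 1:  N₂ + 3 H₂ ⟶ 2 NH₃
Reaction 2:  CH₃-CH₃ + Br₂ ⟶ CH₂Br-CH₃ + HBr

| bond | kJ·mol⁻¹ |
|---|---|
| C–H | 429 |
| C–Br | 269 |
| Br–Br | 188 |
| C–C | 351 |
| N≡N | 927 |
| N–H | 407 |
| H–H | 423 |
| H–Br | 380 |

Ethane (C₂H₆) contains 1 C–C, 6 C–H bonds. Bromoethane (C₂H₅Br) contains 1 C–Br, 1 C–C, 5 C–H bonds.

Reaction 1:
  Bonds broken (reactants):
    H–H: 3 × 423 = 1269
    N≡N: 1 × 927 = 927
    Σ(broken) = 2196 kJ
  Bonds formed (products):
    N–H: 6 × 407 = 2442
    Σ(formed) = 2442 kJ
  ΔH_1 = 2196 − 2442 = −246 kJ
Reaction 2:
  Bonds broken (reactants):
    Br–Br: 1 × 188 = 188
    C–C: 1 × 351 = 351
    C–H: 6 × 429 = 2574
    Σ(broken) = 3113 kJ
  Bonds formed (products):
    C–Br: 1 × 269 = 269
    C–C: 1 × 351 = 351
    C–H: 5 × 429 = 2145
    H–Br: 1 × 380 = 380
    Σ(formed) = 3145 kJ
  ΔH_2 = 3113 − 3145 = −32 kJ
ΔH_1 − ΔH_2 = −214 kJ, so reaction 1 has the more negative ΔH; |ΔH_1 − ΔH_2| = 214 kJ.

Reaction 1, by 214 kJ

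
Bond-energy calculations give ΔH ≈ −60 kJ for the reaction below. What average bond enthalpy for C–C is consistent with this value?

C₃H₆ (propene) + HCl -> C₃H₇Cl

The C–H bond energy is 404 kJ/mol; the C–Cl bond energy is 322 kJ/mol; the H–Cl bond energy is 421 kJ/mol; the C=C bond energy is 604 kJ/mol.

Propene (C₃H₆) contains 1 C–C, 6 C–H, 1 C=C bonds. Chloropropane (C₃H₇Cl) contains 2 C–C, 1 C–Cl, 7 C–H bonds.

Let D be the C–C bond energy.
Σ(broken) = 1×D + 6×404 + 1×604 + 1×421 = 3449 + D
Σ(formed) = 2×D + 1×322 + 7×404 = 3150 + 2D
ΔH = Σ(broken) − Σ(formed) = (3449 + D) − (3150 + 2D) = +299 − D
Setting this equal to −60 kJ gives D = 359 kJ/mol.

D(C–C) ≈ 359 kJ/mol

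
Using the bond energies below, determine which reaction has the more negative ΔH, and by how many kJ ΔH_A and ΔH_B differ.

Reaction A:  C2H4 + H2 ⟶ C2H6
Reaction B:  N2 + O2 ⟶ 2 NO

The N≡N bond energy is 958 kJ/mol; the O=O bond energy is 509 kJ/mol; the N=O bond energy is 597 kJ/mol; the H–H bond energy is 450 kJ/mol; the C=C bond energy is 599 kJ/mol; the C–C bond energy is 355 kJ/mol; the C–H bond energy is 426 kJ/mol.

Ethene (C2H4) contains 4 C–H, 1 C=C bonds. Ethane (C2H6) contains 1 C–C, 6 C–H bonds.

Reaction A, by 431 kJ

Reaction A:
  Bonds broken (reactants):
    C–H: 4 × 426 = 1704
    C=C: 1 × 599 = 599
    H–H: 1 × 450 = 450
    Σ(broken) = 2753 kJ
  Bonds formed (products):
    C–C: 1 × 355 = 355
    C–H: 6 × 426 = 2556
    Σ(formed) = 2911 kJ
  ΔH_A = 2753 − 2911 = −158 kJ
Reaction B:
  Bonds broken (reactants):
    N≡N: 1 × 958 = 958
    O=O: 1 × 509 = 509
    Σ(broken) = 1467 kJ
  Bonds formed (products):
    N=O: 2 × 597 = 1194
    Σ(formed) = 1194 kJ
  ΔH_B = 1467 − 1194 = +273 kJ
ΔH_A − ΔH_B = −431 kJ, so reaction A has the more negative ΔH; |ΔH_A − ΔH_B| = 431 kJ.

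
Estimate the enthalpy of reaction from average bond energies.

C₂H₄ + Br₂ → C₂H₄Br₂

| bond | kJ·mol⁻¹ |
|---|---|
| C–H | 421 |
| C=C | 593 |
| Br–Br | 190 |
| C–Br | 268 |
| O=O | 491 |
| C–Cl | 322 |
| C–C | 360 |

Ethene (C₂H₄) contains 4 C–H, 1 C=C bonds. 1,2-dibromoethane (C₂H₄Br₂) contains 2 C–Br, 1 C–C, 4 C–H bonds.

ΔH ≈ −113 kJ

Bonds broken (reactants):
  Br–Br: 1 × 190 = 190
  C–H: 4 × 421 = 1684
  C=C: 1 × 593 = 593
  Σ(broken) = 2467 kJ
Bonds formed (products):
  C–Br: 2 × 268 = 536
  C–C: 1 × 360 = 360
  C–H: 4 × 421 = 1684
  Σ(formed) = 2580 kJ
ΔH = Σ(broken) − Σ(formed) = 2467 − 2580 = −113 kJ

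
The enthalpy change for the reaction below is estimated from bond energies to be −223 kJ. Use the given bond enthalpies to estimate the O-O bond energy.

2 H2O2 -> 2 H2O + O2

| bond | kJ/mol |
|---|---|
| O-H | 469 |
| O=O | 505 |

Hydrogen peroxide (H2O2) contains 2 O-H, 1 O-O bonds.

Let D be the O-O bond energy.
Σ(broken) = 4×469 + 2×D = 1876 + 2D
Σ(formed) = 4×469 + 1×505 = 2381
ΔH = Σ(broken) − Σ(formed) = (1876 + 2D) − (2381) = −505 + 2D
Setting this equal to −223 kJ gives 2D = 282, so D = 141 kJ/mol.

D(O-O) ≈ 141 kJ/mol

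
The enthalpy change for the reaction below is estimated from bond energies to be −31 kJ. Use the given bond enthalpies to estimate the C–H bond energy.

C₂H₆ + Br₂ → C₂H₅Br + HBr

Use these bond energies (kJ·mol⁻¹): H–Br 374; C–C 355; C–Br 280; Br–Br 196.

Let D be the C–H bond energy.
Σ(broken) = 1×196 + 1×355 + 6×D = 551 + 6D
Σ(formed) = 1×280 + 1×355 + 5×D + 1×374 = 1009 + 5D
ΔH = Σ(broken) − Σ(formed) = (551 + 6D) − (1009 + 5D) = −458 + D
Setting this equal to −31 kJ gives D = 427 kJ/mol.

D(C–H) ≈ 427 kJ/mol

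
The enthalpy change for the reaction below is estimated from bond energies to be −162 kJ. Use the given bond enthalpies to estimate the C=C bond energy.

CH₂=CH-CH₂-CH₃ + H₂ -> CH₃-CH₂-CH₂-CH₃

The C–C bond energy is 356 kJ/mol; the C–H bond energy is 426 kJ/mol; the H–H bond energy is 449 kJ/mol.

Let D be the C=C bond energy.
Σ(broken) = 2×356 + 8×426 + 1×D + 1×449 = 4569 + D
Σ(formed) = 3×356 + 10×426 = 5328
ΔH = Σ(broken) − Σ(formed) = (4569 + D) − (5328) = −759 + D
Setting this equal to −162 kJ gives D = 597 kJ/mol.

D(C=C) ≈ 597 kJ/mol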